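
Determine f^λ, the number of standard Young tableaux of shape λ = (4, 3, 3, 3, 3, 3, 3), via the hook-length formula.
# SYT of shape (4, 3, 3, 3, 3, 3, 3) = 21339318

Hook-length formula: f^λ = n! / Π hook(c), product over all cells c of the Young diagram. For λ = (4, 3, 3, 3, 3, 3, 3), n = 22 boxes. Hook lengths by row (left-to-right, top-to-bottom): [10, 9, 8, 1]; [8, 7, 6]; [7, 6, 5]; [6, 5, 4]; [5, 4, 3]; [4, 3, 2]; [3, 2, 1]. Product of hooks = 52672757760000. So f^λ = 22! / 52672757760000 = 1124000727777607680000 / 52672757760000 = 21339318.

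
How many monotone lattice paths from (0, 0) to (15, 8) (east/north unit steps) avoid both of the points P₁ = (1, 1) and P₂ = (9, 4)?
Number of paths = 176904

Inclusion–exclusion. Total paths: C(23, 15) = 490314. Through P₁: C(2, 1)·C(21, 14) = 232560. Through P₂: C(13, 9)·C(10, 6) = 150150. Since P₁ is strictly southwest of P₂, a monotone path through both must visit P₁ then P₂; paths through both = C(2, 1)·C(11, 8)·C(10, 6) = 69300. Avoid both = 490314 − 232560 − 150150 + 69300 = 176904.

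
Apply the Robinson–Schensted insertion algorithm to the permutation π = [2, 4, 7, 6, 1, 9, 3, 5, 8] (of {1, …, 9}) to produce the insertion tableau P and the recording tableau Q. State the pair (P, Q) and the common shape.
P = [1, 3, 5, 8] / [2, 4, 6, 9] / [7];  Q = [1, 2, 3, 6] / [4, 7, 8, 9] / [5];  common shape = (4, 4, 1)

Row-insert the values π_1, π_2, … into P one at a time, bumping the leftmost entry strictly greater than the inserted value down to the next row. The recording tableau Q records, in position (i, j), the step at which that cell was added to P.
  Insert 2 (step 1): P = [2];  Q = [1]
  Insert 4 (step 2): P = [2, 4];  Q = [1, 2]
  Insert 7 (step 3): P = [2, 4, 7];  Q = [1, 2, 3]
  Insert 6 (step 4): P = [2, 4, 6] / [7];  Q = [1, 2, 3] / [4]
  Insert 1 (step 5): P = [1, 4, 6] / [2] / [7];  Q = [1, 2, 3] / [4] / [5]
  Insert 9 (step 6): P = [1, 4, 6, 9] / [2] / [7];  Q = [1, 2, 3, 6] / [4] / [5]
  Insert 3 (step 7): P = [1, 3, 6, 9] / [2, 4] / [7];  Q = [1, 2, 3, 6] / [4, 7] / [5]
  Insert 5 (step 8): P = [1, 3, 5, 9] / [2, 4, 6] / [7];  Q = [1, 2, 3, 6] / [4, 7, 8] / [5]
  Insert 8 (step 9): P = [1, 3, 5, 8] / [2, 4, 6, 9] / [7];  Q = [1, 2, 3, 6] / [4, 7, 8, 9] / [5]
Final shape: (4, 4, 1).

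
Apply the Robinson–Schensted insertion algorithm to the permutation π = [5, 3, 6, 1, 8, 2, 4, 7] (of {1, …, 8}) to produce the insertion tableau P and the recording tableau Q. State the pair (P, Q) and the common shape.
P = [1, 2, 4, 7] / [3, 6, 8] / [5];  Q = [1, 3, 5, 8] / [2, 6, 7] / [4];  common shape = (4, 3, 1)

Row-insert the values π_1, π_2, … into P one at a time, bumping the leftmost entry strictly greater than the inserted value down to the next row. The recording tableau Q records, in position (i, j), the step at which that cell was added to P.
  Insert 5 (step 1): P = [5];  Q = [1]
  Insert 3 (step 2): P = [3] / [5];  Q = [1] / [2]
  Insert 6 (step 3): P = [3, 6] / [5];  Q = [1, 3] / [2]
  Insert 1 (step 4): P = [1, 6] / [3] / [5];  Q = [1, 3] / [2] / [4]
  Insert 8 (step 5): P = [1, 6, 8] / [3] / [5];  Q = [1, 3, 5] / [2] / [4]
  Insert 2 (step 6): P = [1, 2, 8] / [3, 6] / [5];  Q = [1, 3, 5] / [2, 6] / [4]
  Insert 4 (step 7): P = [1, 2, 4] / [3, 6, 8] / [5];  Q = [1, 3, 5] / [2, 6, 7] / [4]
  Insert 7 (step 8): P = [1, 2, 4, 7] / [3, 6, 8] / [5];  Q = [1, 3, 5, 8] / [2, 6, 7] / [4]
Final shape: (4, 3, 1).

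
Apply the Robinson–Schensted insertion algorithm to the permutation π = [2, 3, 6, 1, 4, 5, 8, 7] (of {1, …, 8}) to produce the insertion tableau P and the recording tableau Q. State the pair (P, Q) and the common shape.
P = [1, 3, 4, 5, 7] / [2, 6, 8];  Q = [1, 2, 3, 6, 7] / [4, 5, 8];  common shape = (5, 3)

Row-insert the values π_1, π_2, … into P one at a time, bumping the leftmost entry strictly greater than the inserted value down to the next row. The recording tableau Q records, in position (i, j), the step at which that cell was added to P.
  Insert 2 (step 1): P = [2];  Q = [1]
  Insert 3 (step 2): P = [2, 3];  Q = [1, 2]
  Insert 6 (step 3): P = [2, 3, 6];  Q = [1, 2, 3]
  Insert 1 (step 4): P = [1, 3, 6] / [2];  Q = [1, 2, 3] / [4]
  Insert 4 (step 5): P = [1, 3, 4] / [2, 6];  Q = [1, 2, 3] / [4, 5]
  Insert 5 (step 6): P = [1, 3, 4, 5] / [2, 6];  Q = [1, 2, 3, 6] / [4, 5]
  Insert 8 (step 7): P = [1, 3, 4, 5, 8] / [2, 6];  Q = [1, 2, 3, 6, 7] / [4, 5]
  Insert 7 (step 8): P = [1, 3, 4, 5, 7] / [2, 6, 8];  Q = [1, 2, 3, 6, 7] / [4, 5, 8]
Final shape: (5, 3).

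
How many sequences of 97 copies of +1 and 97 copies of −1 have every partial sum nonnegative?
C_97 = 14657929356129575437016877846657032761712954950899755100

These ballot sequences are counted by the Catalan number C_n = (1/(n + 1)) · C(2n, n). For n = 97: C_97 = (1/98) · C(194, 97) = 1436477076900698392827654028972389210647869585188175999800/98 = 14657929356129575437016877846657032761712954950899755100.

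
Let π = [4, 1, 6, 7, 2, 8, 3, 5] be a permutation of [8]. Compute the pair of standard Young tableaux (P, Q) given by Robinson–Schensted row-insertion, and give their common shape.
P = [1, 2, 3, 5] / [4, 6, 7, 8];  Q = [1, 3, 4, 6] / [2, 5, 7, 8];  common shape = (4, 4)

Row-insert the values π_1, π_2, … into P one at a time, bumping the leftmost entry strictly greater than the inserted value down to the next row. The recording tableau Q records, in position (i, j), the step at which that cell was added to P.
  Insert 4 (step 1): P = [4];  Q = [1]
  Insert 1 (step 2): P = [1] / [4];  Q = [1] / [2]
  Insert 6 (step 3): P = [1, 6] / [4];  Q = [1, 3] / [2]
  Insert 7 (step 4): P = [1, 6, 7] / [4];  Q = [1, 3, 4] / [2]
  Insert 2 (step 5): P = [1, 2, 7] / [4, 6];  Q = [1, 3, 4] / [2, 5]
  Insert 8 (step 6): P = [1, 2, 7, 8] / [4, 6];  Q = [1, 3, 4, 6] / [2, 5]
  Insert 3 (step 7): P = [1, 2, 3, 8] / [4, 6, 7];  Q = [1, 3, 4, 6] / [2, 5, 7]
  Insert 5 (step 8): P = [1, 2, 3, 5] / [4, 6, 7, 8];  Q = [1, 3, 4, 6] / [2, 5, 7, 8]
Final shape: (4, 4).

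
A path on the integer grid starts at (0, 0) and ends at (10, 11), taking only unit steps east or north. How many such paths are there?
Number of paths = 352716

A monotone lattice path from (0, 0) to (10, 11) consists of 10 east steps and 11 north steps in some order, so it is determined by which 10 of the 21 steps are east. The count is C(21, 10) = 352716.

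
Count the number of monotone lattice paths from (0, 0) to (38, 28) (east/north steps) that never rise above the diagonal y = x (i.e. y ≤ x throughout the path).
Number of paths = 962810849581892080

By the reflection principle (André's argument), the number of monotone paths to (38, 28) with n ≤ m that never go above y = x is C(66, 38) − C(66, 39) = 3413602103063071920 − 2450791253481179840 = 962810849581892080.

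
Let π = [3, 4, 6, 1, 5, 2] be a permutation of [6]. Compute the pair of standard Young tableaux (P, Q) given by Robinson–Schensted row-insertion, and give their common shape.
P = [1, 2, 5] / [3, 4] / [6];  Q = [1, 2, 3] / [4, 5] / [6];  common shape = (3, 2, 1)

Row-insert the values π_1, π_2, … into P one at a time, bumping the leftmost entry strictly greater than the inserted value down to the next row. The recording tableau Q records, in position (i, j), the step at which that cell was added to P.
  Insert 3 (step 1): P = [3];  Q = [1]
  Insert 4 (step 2): P = [3, 4];  Q = [1, 2]
  Insert 6 (step 3): P = [3, 4, 6];  Q = [1, 2, 3]
  Insert 1 (step 4): P = [1, 4, 6] / [3];  Q = [1, 2, 3] / [4]
  Insert 5 (step 5): P = [1, 4, 5] / [3, 6];  Q = [1, 2, 3] / [4, 5]
  Insert 2 (step 6): P = [1, 2, 5] / [3, 4] / [6];  Q = [1, 2, 3] / [4, 5] / [6]
Final shape: (3, 2, 1).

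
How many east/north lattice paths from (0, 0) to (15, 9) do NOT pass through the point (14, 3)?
Number of paths = 1302744

Total paths from (0, 0) to (15, 9): C(24, 15) = 1307504. Paths through (14, 3): (paths (0, 0) → (14, 3)) × (paths (14, 3) → (15, 9)) = C(17, 14) · C(7, 1) = 680 · 7 = 4760. Avoidance count = 1307504 − 4760 = 1302744.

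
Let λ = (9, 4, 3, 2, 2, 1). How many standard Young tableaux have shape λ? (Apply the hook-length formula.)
# SYT of shape (9, 4, 3, 2, 2, 1) = 484984500

Hook-length formula: f^λ = n! / Π hook(c), product over all cells c of the Young diagram. For λ = (9, 4, 3, 2, 2, 1), n = 21 boxes. Hook lengths by row (left-to-right, top-to-bottom): [14, 12, 9, 7, 5, 4, 3, 2, 1]; [8, 6, 3, 1]; [6, 4, 1]; [4, 2]; [3, 1]; [1]. Product of hooks = 105345515520. So f^λ = 21! / 105345515520 = 51090942171709440000 / 105345515520 = 484984500.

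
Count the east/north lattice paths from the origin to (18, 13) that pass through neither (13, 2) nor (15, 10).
Number of paths = 140513735

Inclusion–exclusion. Total paths: C(31, 18) = 206253075. Through P₁: C(15, 13)·C(16, 5) = 458640. Through P₂: C(25, 15)·C(6, 3) = 65375200. Since P₁ is strictly southwest of P₂, a monotone path through both must visit P₁ then P₂; paths through both = C(15, 13)·C(10, 2)·C(6, 3) = 94500. Avoid both = 206253075 − 458640 − 65375200 + 94500 = 140513735.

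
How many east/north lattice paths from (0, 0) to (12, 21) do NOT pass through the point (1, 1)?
Number of paths = 185472690

Total paths from (0, 0) to (12, 21): C(33, 12) = 354817320. Paths through (1, 1): (paths (0, 0) → (1, 1)) × (paths (1, 1) → (12, 21)) = C(2, 1) · C(31, 11) = 2 · 84672315 = 169344630. Avoidance count = 354817320 − 169344630 = 185472690.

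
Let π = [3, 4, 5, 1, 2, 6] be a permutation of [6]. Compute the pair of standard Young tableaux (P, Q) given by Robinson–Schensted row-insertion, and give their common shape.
P = [1, 2, 5, 6] / [3, 4];  Q = [1, 2, 3, 6] / [4, 5];  common shape = (4, 2)

Row-insert the values π_1, π_2, … into P one at a time, bumping the leftmost entry strictly greater than the inserted value down to the next row. The recording tableau Q records, in position (i, j), the step at which that cell was added to P.
  Insert 3 (step 1): P = [3];  Q = [1]
  Insert 4 (step 2): P = [3, 4];  Q = [1, 2]
  Insert 5 (step 3): P = [3, 4, 5];  Q = [1, 2, 3]
  Insert 1 (step 4): P = [1, 4, 5] / [3];  Q = [1, 2, 3] / [4]
  Insert 2 (step 5): P = [1, 2, 5] / [3, 4];  Q = [1, 2, 3] / [4, 5]
  Insert 6 (step 6): P = [1, 2, 5, 6] / [3, 4];  Q = [1, 2, 3, 6] / [4, 5]
Final shape: (4, 2).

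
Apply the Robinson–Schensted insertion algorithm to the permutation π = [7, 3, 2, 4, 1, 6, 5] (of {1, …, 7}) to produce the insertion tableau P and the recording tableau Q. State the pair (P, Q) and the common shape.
P = [1, 4, 5] / [2, 6] / [3] / [7];  Q = [1, 4, 6] / [2, 7] / [3] / [5];  common shape = (3, 2, 1, 1)

Row-insert the values π_1, π_2, … into P one at a time, bumping the leftmost entry strictly greater than the inserted value down to the next row. The recording tableau Q records, in position (i, j), the step at which that cell was added to P.
  Insert 7 (step 1): P = [7];  Q = [1]
  Insert 3 (step 2): P = [3] / [7];  Q = [1] / [2]
  Insert 2 (step 3): P = [2] / [3] / [7];  Q = [1] / [2] / [3]
  Insert 4 (step 4): P = [2, 4] / [3] / [7];  Q = [1, 4] / [2] / [3]
  Insert 1 (step 5): P = [1, 4] / [2] / [3] / [7];  Q = [1, 4] / [2] / [3] / [5]
  Insert 6 (step 6): P = [1, 4, 6] / [2] / [3] / [7];  Q = [1, 4, 6] / [2] / [3] / [5]
  Insert 5 (step 7): P = [1, 4, 5] / [2, 6] / [3] / [7];  Q = [1, 4, 6] / [2, 7] / [3] / [5]
Final shape: (3, 2, 1, 1).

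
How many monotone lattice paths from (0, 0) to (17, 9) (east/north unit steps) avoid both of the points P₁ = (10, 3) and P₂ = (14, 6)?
Number of paths = 2058774

Inclusion–exclusion. Total paths: C(26, 17) = 3124550. Through P₁: C(13, 10)·C(13, 7) = 490776. Through P₂: C(20, 14)·C(6, 3) = 775200. Since P₁ is strictly southwest of P₂, a monotone path through both must visit P₁ then P₂; paths through both = C(13, 10)·C(7, 4)·C(6, 3) = 200200. Avoid both = 3124550 − 490776 − 775200 + 200200 = 2058774.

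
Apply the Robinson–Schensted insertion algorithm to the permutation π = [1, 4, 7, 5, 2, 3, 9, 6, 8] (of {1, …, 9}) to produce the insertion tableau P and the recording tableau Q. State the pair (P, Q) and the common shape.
P = [1, 2, 3, 6, 8] / [4, 5, 9] / [7];  Q = [1, 2, 3, 7, 9] / [4, 6, 8] / [5];  common shape = (5, 3, 1)

Row-insert the values π_1, π_2, … into P one at a time, bumping the leftmost entry strictly greater than the inserted value down to the next row. The recording tableau Q records, in position (i, j), the step at which that cell was added to P.
  Insert 1 (step 1): P = [1];  Q = [1]
  Insert 4 (step 2): P = [1, 4];  Q = [1, 2]
  Insert 7 (step 3): P = [1, 4, 7];  Q = [1, 2, 3]
  Insert 5 (step 4): P = [1, 4, 5] / [7];  Q = [1, 2, 3] / [4]
  Insert 2 (step 5): P = [1, 2, 5] / [4] / [7];  Q = [1, 2, 3] / [4] / [5]
  Insert 3 (step 6): P = [1, 2, 3] / [4, 5] / [7];  Q = [1, 2, 3] / [4, 6] / [5]
  Insert 9 (step 7): P = [1, 2, 3, 9] / [4, 5] / [7];  Q = [1, 2, 3, 7] / [4, 6] / [5]
  Insert 6 (step 8): P = [1, 2, 3, 6] / [4, 5, 9] / [7];  Q = [1, 2, 3, 7] / [4, 6, 8] / [5]
  Insert 8 (step 9): P = [1, 2, 3, 6, 8] / [4, 5, 9] / [7];  Q = [1, 2, 3, 7, 9] / [4, 6, 8] / [5]
Final shape: (5, 3, 1).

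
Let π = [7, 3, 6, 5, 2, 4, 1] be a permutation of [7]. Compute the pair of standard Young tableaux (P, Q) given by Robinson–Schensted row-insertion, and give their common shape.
P = [1, 4] / [2, 5] / [3] / [6] / [7];  Q = [1, 3] / [2, 6] / [4] / [5] / [7];  common shape = (2, 2, 1, 1, 1)

Row-insert the values π_1, π_2, … into P one at a time, bumping the leftmost entry strictly greater than the inserted value down to the next row. The recording tableau Q records, in position (i, j), the step at which that cell was added to P.
  Insert 7 (step 1): P = [7];  Q = [1]
  Insert 3 (step 2): P = [3] / [7];  Q = [1] / [2]
  Insert 6 (step 3): P = [3, 6] / [7];  Q = [1, 3] / [2]
  Insert 5 (step 4): P = [3, 5] / [6] / [7];  Q = [1, 3] / [2] / [4]
  Insert 2 (step 5): P = [2, 5] / [3] / [6] / [7];  Q = [1, 3] / [2] / [4] / [5]
  Insert 4 (step 6): P = [2, 4] / [3, 5] / [6] / [7];  Q = [1, 3] / [2, 6] / [4] / [5]
  Insert 1 (step 7): P = [1, 4] / [2, 5] / [3] / [6] / [7];  Q = [1, 3] / [2, 6] / [4] / [5] / [7]
Final shape: (2, 2, 1, 1, 1).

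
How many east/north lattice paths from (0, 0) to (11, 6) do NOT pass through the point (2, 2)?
Number of paths = 8086

Total paths from (0, 0) to (11, 6): C(17, 11) = 12376. Paths through (2, 2): (paths (0, 0) → (2, 2)) × (paths (2, 2) → (11, 6)) = C(4, 2) · C(13, 9) = 6 · 715 = 4290. Avoidance count = 12376 − 4290 = 8086.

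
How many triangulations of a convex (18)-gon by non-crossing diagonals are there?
C_16 = 35357670

These polygon triangulations are counted by the Catalan number C_n = (1/(n + 1)) · C(2n, n). For n = 16: C_16 = (1/17) · C(32, 16) = 601080390/17 = 35357670.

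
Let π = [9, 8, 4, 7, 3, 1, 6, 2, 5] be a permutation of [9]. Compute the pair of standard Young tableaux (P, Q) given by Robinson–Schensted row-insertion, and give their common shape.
P = [1, 2, 5] / [3, 6] / [4, 7] / [8] / [9];  Q = [1, 4, 9] / [2, 7] / [3, 8] / [5] / [6];  common shape = (3, 2, 2, 1, 1)

Row-insert the values π_1, π_2, … into P one at a time, bumping the leftmost entry strictly greater than the inserted value down to the next row. The recording tableau Q records, in position (i, j), the step at which that cell was added to P.
  Insert 9 (step 1): P = [9];  Q = [1]
  Insert 8 (step 2): P = [8] / [9];  Q = [1] / [2]
  Insert 4 (step 3): P = [4] / [8] / [9];  Q = [1] / [2] / [3]
  Insert 7 (step 4): P = [4, 7] / [8] / [9];  Q = [1, 4] / [2] / [3]
  Insert 3 (step 5): P = [3, 7] / [4] / [8] / [9];  Q = [1, 4] / [2] / [3] / [5]
  Insert 1 (step 6): P = [1, 7] / [3] / [4] / [8] / [9];  Q = [1, 4] / [2] / [3] / [5] / [6]
  Insert 6 (step 7): P = [1, 6] / [3, 7] / [4] / [8] / [9];  Q = [1, 4] / [2, 7] / [3] / [5] / [6]
  Insert 2 (step 8): P = [1, 2] / [3, 6] / [4, 7] / [8] / [9];  Q = [1, 4] / [2, 7] / [3, 8] / [5] / [6]
  Insert 5 (step 9): P = [1, 2, 5] / [3, 6] / [4, 7] / [8] / [9];  Q = [1, 4, 9] / [2, 7] / [3, 8] / [5] / [6]
Final shape: (3, 2, 2, 1, 1).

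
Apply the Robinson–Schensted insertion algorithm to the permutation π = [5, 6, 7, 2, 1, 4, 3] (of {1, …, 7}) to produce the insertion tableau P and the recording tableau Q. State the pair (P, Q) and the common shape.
P = [1, 3, 7] / [2, 4] / [5, 6];  Q = [1, 2, 3] / [4, 6] / [5, 7];  common shape = (3, 2, 2)

Row-insert the values π_1, π_2, … into P one at a time, bumping the leftmost entry strictly greater than the inserted value down to the next row. The recording tableau Q records, in position (i, j), the step at which that cell was added to P.
  Insert 5 (step 1): P = [5];  Q = [1]
  Insert 6 (step 2): P = [5, 6];  Q = [1, 2]
  Insert 7 (step 3): P = [5, 6, 7];  Q = [1, 2, 3]
  Insert 2 (step 4): P = [2, 6, 7] / [5];  Q = [1, 2, 3] / [4]
  Insert 1 (step 5): P = [1, 6, 7] / [2] / [5];  Q = [1, 2, 3] / [4] / [5]
  Insert 4 (step 6): P = [1, 4, 7] / [2, 6] / [5];  Q = [1, 2, 3] / [4, 6] / [5]
  Insert 3 (step 7): P = [1, 3, 7] / [2, 4] / [5, 6];  Q = [1, 2, 3] / [4, 6] / [5, 7]
Final shape: (3, 2, 2).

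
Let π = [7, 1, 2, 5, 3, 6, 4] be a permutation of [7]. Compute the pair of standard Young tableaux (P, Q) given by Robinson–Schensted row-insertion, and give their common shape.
P = [1, 2, 3, 4] / [5, 6] / [7];  Q = [1, 3, 4, 6] / [2, 7] / [5];  common shape = (4, 2, 1)

Row-insert the values π_1, π_2, … into P one at a time, bumping the leftmost entry strictly greater than the inserted value down to the next row. The recording tableau Q records, in position (i, j), the step at which that cell was added to P.
  Insert 7 (step 1): P = [7];  Q = [1]
  Insert 1 (step 2): P = [1] / [7];  Q = [1] / [2]
  Insert 2 (step 3): P = [1, 2] / [7];  Q = [1, 3] / [2]
  Insert 5 (step 4): P = [1, 2, 5] / [7];  Q = [1, 3, 4] / [2]
  Insert 3 (step 5): P = [1, 2, 3] / [5] / [7];  Q = [1, 3, 4] / [2] / [5]
  Insert 6 (step 6): P = [1, 2, 3, 6] / [5] / [7];  Q = [1, 3, 4, 6] / [2] / [5]
  Insert 4 (step 7): P = [1, 2, 3, 4] / [5, 6] / [7];  Q = [1, 3, 4, 6] / [2, 7] / [5]
Final shape: (4, 2, 1).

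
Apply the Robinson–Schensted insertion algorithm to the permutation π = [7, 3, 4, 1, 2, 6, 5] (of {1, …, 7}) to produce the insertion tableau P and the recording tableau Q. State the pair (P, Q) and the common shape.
P = [1, 2, 5] / [3, 4, 6] / [7];  Q = [1, 3, 6] / [2, 5, 7] / [4];  common shape = (3, 3, 1)

Row-insert the values π_1, π_2, … into P one at a time, bumping the leftmost entry strictly greater than the inserted value down to the next row. The recording tableau Q records, in position (i, j), the step at which that cell was added to P.
  Insert 7 (step 1): P = [7];  Q = [1]
  Insert 3 (step 2): P = [3] / [7];  Q = [1] / [2]
  Insert 4 (step 3): P = [3, 4] / [7];  Q = [1, 3] / [2]
  Insert 1 (step 4): P = [1, 4] / [3] / [7];  Q = [1, 3] / [2] / [4]
  Insert 2 (step 5): P = [1, 2] / [3, 4] / [7];  Q = [1, 3] / [2, 5] / [4]
  Insert 6 (step 6): P = [1, 2, 6] / [3, 4] / [7];  Q = [1, 3, 6] / [2, 5] / [4]
  Insert 5 (step 7): P = [1, 2, 5] / [3, 4, 6] / [7];  Q = [1, 3, 6] / [2, 5, 7] / [4]
Final shape: (3, 3, 1).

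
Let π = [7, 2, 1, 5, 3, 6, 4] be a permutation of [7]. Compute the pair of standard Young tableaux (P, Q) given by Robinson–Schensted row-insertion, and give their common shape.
P = [1, 3, 4] / [2, 5, 6] / [7];  Q = [1, 4, 6] / [2, 5, 7] / [3];  common shape = (3, 3, 1)

Row-insert the values π_1, π_2, … into P one at a time, bumping the leftmost entry strictly greater than the inserted value down to the next row. The recording tableau Q records, in position (i, j), the step at which that cell was added to P.
  Insert 7 (step 1): P = [7];  Q = [1]
  Insert 2 (step 2): P = [2] / [7];  Q = [1] / [2]
  Insert 1 (step 3): P = [1] / [2] / [7];  Q = [1] / [2] / [3]
  Insert 5 (step 4): P = [1, 5] / [2] / [7];  Q = [1, 4] / [2] / [3]
  Insert 3 (step 5): P = [1, 3] / [2, 5] / [7];  Q = [1, 4] / [2, 5] / [3]
  Insert 6 (step 6): P = [1, 3, 6] / [2, 5] / [7];  Q = [1, 4, 6] / [2, 5] / [3]
  Insert 4 (step 7): P = [1, 3, 4] / [2, 5, 6] / [7];  Q = [1, 4, 6] / [2, 5, 7] / [3]
Final shape: (3, 3, 1).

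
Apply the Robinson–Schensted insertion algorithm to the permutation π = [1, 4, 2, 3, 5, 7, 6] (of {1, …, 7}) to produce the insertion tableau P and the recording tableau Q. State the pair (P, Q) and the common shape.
P = [1, 2, 3, 5, 6] / [4, 7];  Q = [1, 2, 4, 5, 6] / [3, 7];  common shape = (5, 2)

Row-insert the values π_1, π_2, … into P one at a time, bumping the leftmost entry strictly greater than the inserted value down to the next row. The recording tableau Q records, in position (i, j), the step at which that cell was added to P.
  Insert 1 (step 1): P = [1];  Q = [1]
  Insert 4 (step 2): P = [1, 4];  Q = [1, 2]
  Insert 2 (step 3): P = [1, 2] / [4];  Q = [1, 2] / [3]
  Insert 3 (step 4): P = [1, 2, 3] / [4];  Q = [1, 2, 4] / [3]
  Insert 5 (step 5): P = [1, 2, 3, 5] / [4];  Q = [1, 2, 4, 5] / [3]
  Insert 7 (step 6): P = [1, 2, 3, 5, 7] / [4];  Q = [1, 2, 4, 5, 6] / [3]
  Insert 6 (step 7): P = [1, 2, 3, 5, 6] / [4, 7];  Q = [1, 2, 4, 5, 6] / [3, 7]
Final shape: (5, 2).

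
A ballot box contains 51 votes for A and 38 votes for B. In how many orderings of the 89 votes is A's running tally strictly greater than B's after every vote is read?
Strict-lead orderings = 2972221065238567530640824

Total orderings of the 89 votes with 51 for A: C(89, 51) = 20348282677402500786694872. By the Bertrand ballot formula (Cycle Lemma / reflection principle), the number of orderings in which A is strictly ahead of B throughout is (p − q)/(p + q) · C(p + q, p) = (51 − 38)/(51 + 38) · 20348282677402500786694872 = 2972221065238567530640824.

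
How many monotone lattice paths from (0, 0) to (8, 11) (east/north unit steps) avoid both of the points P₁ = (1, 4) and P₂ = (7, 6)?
Number of paths = 48966

Inclusion–exclusion. Total paths: C(19, 8) = 75582. Through P₁: C(5, 1)·C(14, 7) = 17160. Through P₂: C(13, 7)·C(6, 1) = 10296. Since P₁ is strictly southwest of P₂, a monotone path through both must visit P₁ then P₂; paths through both = C(5, 1)·C(8, 6)·C(6, 1) = 840. Avoid both = 75582 − 17160 − 10296 + 840 = 48966.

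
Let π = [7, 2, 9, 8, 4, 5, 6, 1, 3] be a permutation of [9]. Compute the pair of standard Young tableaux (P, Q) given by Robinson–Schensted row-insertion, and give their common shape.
P = [1, 3, 5, 6] / [2, 4] / [7, 8] / [9];  Q = [1, 3, 6, 7] / [2, 4] / [5, 9] / [8];  common shape = (4, 2, 2, 1)

Row-insert the values π_1, π_2, … into P one at a time, bumping the leftmost entry strictly greater than the inserted value down to the next row. The recording tableau Q records, in position (i, j), the step at which that cell was added to P.
  Insert 7 (step 1): P = [7];  Q = [1]
  Insert 2 (step 2): P = [2] / [7];  Q = [1] / [2]
  Insert 9 (step 3): P = [2, 9] / [7];  Q = [1, 3] / [2]
  Insert 8 (step 4): P = [2, 8] / [7, 9];  Q = [1, 3] / [2, 4]
  Insert 4 (step 5): P = [2, 4] / [7, 8] / [9];  Q = [1, 3] / [2, 4] / [5]
  Insert 5 (step 6): P = [2, 4, 5] / [7, 8] / [9];  Q = [1, 3, 6] / [2, 4] / [5]
  Insert 6 (step 7): P = [2, 4, 5, 6] / [7, 8] / [9];  Q = [1, 3, 6, 7] / [2, 4] / [5]
  Insert 1 (step 8): P = [1, 4, 5, 6] / [2, 8] / [7] / [9];  Q = [1, 3, 6, 7] / [2, 4] / [5] / [8]
  Insert 3 (step 9): P = [1, 3, 5, 6] / [2, 4] / [7, 8] / [9];  Q = [1, 3, 6, 7] / [2, 4] / [5, 9] / [8]
Final shape: (4, 2, 2, 1).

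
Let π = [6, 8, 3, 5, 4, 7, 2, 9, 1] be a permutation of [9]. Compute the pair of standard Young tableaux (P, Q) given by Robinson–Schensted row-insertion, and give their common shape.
P = [1, 4, 7, 9] / [2, 8] / [3] / [5] / [6];  Q = [1, 2, 6, 8] / [3, 4] / [5] / [7] / [9];  common shape = (4, 2, 1, 1, 1)

Row-insert the values π_1, π_2, … into P one at a time, bumping the leftmost entry strictly greater than the inserted value down to the next row. The recording tableau Q records, in position (i, j), the step at which that cell was added to P.
  Insert 6 (step 1): P = [6];  Q = [1]
  Insert 8 (step 2): P = [6, 8];  Q = [1, 2]
  Insert 3 (step 3): P = [3, 8] / [6];  Q = [1, 2] / [3]
  Insert 5 (step 4): P = [3, 5] / [6, 8];  Q = [1, 2] / [3, 4]
  Insert 4 (step 5): P = [3, 4] / [5, 8] / [6];  Q = [1, 2] / [3, 4] / [5]
  Insert 7 (step 6): P = [3, 4, 7] / [5, 8] / [6];  Q = [1, 2, 6] / [3, 4] / [5]
  Insert 2 (step 7): P = [2, 4, 7] / [3, 8] / [5] / [6];  Q = [1, 2, 6] / [3, 4] / [5] / [7]
  Insert 9 (step 8): P = [2, 4, 7, 9] / [3, 8] / [5] / [6];  Q = [1, 2, 6, 8] / [3, 4] / [5] / [7]
  Insert 1 (step 9): P = [1, 4, 7, 9] / [2, 8] / [3] / [5] / [6];  Q = [1, 2, 6, 8] / [3, 4] / [5] / [7] / [9]
Final shape: (4, 2, 1, 1, 1).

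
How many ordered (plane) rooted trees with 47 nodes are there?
C_46 = 8740328711533173390046320

These ordered rooted trees are counted by the Catalan number C_n = (1/(n + 1)) · C(2n, n). For n = 46: C_46 = (1/47) · C(92, 46) = 410795449442059149332177040/47 = 8740328711533173390046320.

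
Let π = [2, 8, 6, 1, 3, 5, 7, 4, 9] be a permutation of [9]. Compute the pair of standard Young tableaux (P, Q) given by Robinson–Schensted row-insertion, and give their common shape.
P = [1, 3, 4, 7, 9] / [2, 5] / [6] / [8];  Q = [1, 2, 6, 7, 9] / [3, 5] / [4] / [8];  common shape = (5, 2, 1, 1)

Row-insert the values π_1, π_2, … into P one at a time, bumping the leftmost entry strictly greater than the inserted value down to the next row. The recording tableau Q records, in position (i, j), the step at which that cell was added to P.
  Insert 2 (step 1): P = [2];  Q = [1]
  Insert 8 (step 2): P = [2, 8];  Q = [1, 2]
  Insert 6 (step 3): P = [2, 6] / [8];  Q = [1, 2] / [3]
  Insert 1 (step 4): P = [1, 6] / [2] / [8];  Q = [1, 2] / [3] / [4]
  Insert 3 (step 5): P = [1, 3] / [2, 6] / [8];  Q = [1, 2] / [3, 5] / [4]
  Insert 5 (step 6): P = [1, 3, 5] / [2, 6] / [8];  Q = [1, 2, 6] / [3, 5] / [4]
  Insert 7 (step 7): P = [1, 3, 5, 7] / [2, 6] / [8];  Q = [1, 2, 6, 7] / [3, 5] / [4]
  Insert 4 (step 8): P = [1, 3, 4, 7] / [2, 5] / [6] / [8];  Q = [1, 2, 6, 7] / [3, 5] / [4] / [8]
  Insert 9 (step 9): P = [1, 3, 4, 7, 9] / [2, 5] / [6] / [8];  Q = [1, 2, 6, 7, 9] / [3, 5] / [4] / [8]
Final shape: (5, 2, 1, 1).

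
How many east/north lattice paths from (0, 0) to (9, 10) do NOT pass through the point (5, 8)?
Number of paths = 73073

Total paths from (0, 0) to (9, 10): C(19, 9) = 92378. Paths through (5, 8): (paths (0, 0) → (5, 8)) × (paths (5, 8) → (9, 10)) = C(13, 5) · C(6, 4) = 1287 · 15 = 19305. Avoidance count = 92378 − 19305 = 73073.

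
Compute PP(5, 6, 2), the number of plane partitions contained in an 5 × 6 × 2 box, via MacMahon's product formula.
PP(5, 6, 2) = 60984

Evaluate the triple product over i = 1..5, j = 1..6, k = 1..2. The factors are (2/1) · (3/2) · (3/2) · (4/3) · (4/3) · (5/4) · (5/4) · (6/5) · … (60 factors total). The numerators and denominators telescope so the product is an integer; carrying out the multiplication exactly gives PP(5, 6, 2) = 60984.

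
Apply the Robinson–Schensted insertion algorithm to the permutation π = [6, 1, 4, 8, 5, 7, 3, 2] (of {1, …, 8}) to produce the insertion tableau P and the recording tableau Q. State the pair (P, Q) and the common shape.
P = [1, 2, 5, 7] / [3, 8] / [4] / [6];  Q = [1, 3, 4, 6] / [2, 5] / [7] / [8];  common shape = (4, 2, 1, 1)

Row-insert the values π_1, π_2, … into P one at a time, bumping the leftmost entry strictly greater than the inserted value down to the next row. The recording tableau Q records, in position (i, j), the step at which that cell was added to P.
  Insert 6 (step 1): P = [6];  Q = [1]
  Insert 1 (step 2): P = [1] / [6];  Q = [1] / [2]
  Insert 4 (step 3): P = [1, 4] / [6];  Q = [1, 3] / [2]
  Insert 8 (step 4): P = [1, 4, 8] / [6];  Q = [1, 3, 4] / [2]
  Insert 5 (step 5): P = [1, 4, 5] / [6, 8];  Q = [1, 3, 4] / [2, 5]
  Insert 7 (step 6): P = [1, 4, 5, 7] / [6, 8];  Q = [1, 3, 4, 6] / [2, 5]
  Insert 3 (step 7): P = [1, 3, 5, 7] / [4, 8] / [6];  Q = [1, 3, 4, 6] / [2, 5] / [7]
  Insert 2 (step 8): P = [1, 2, 5, 7] / [3, 8] / [4] / [6];  Q = [1, 3, 4, 6] / [2, 5] / [7] / [8]
Final shape: (4, 2, 1, 1).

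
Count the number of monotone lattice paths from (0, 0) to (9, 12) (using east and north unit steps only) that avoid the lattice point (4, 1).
Number of paths = 272090

Total paths from (0, 0) to (9, 12): C(21, 9) = 293930. Paths through (4, 1): (paths (0, 0) → (4, 1)) × (paths (4, 1) → (9, 12)) = C(5, 4) · C(16, 5) = 5 · 4368 = 21840. Avoidance count = 293930 − 21840 = 272090.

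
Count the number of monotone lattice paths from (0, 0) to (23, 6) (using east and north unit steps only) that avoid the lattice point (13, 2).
Number of paths = 369915

Total paths from (0, 0) to (23, 6): C(29, 23) = 475020. Paths through (13, 2): (paths (0, 0) → (13, 2)) × (paths (13, 2) → (23, 6)) = C(15, 13) · C(14, 10) = 105 · 1001 = 105105. Avoidance count = 475020 − 105105 = 369915.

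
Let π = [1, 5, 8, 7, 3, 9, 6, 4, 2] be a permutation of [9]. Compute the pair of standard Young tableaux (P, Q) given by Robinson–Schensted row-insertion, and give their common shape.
P = [1, 2, 4, 9] / [3, 6] / [5] / [7] / [8];  Q = [1, 2, 3, 6] / [4, 7] / [5] / [8] / [9];  common shape = (4, 2, 1, 1, 1)

Row-insert the values π_1, π_2, … into P one at a time, bumping the leftmost entry strictly greater than the inserted value down to the next row. The recording tableau Q records, in position (i, j), the step at which that cell was added to P.
  Insert 1 (step 1): P = [1];  Q = [1]
  Insert 5 (step 2): P = [1, 5];  Q = [1, 2]
  Insert 8 (step 3): P = [1, 5, 8];  Q = [1, 2, 3]
  Insert 7 (step 4): P = [1, 5, 7] / [8];  Q = [1, 2, 3] / [4]
  Insert 3 (step 5): P = [1, 3, 7] / [5] / [8];  Q = [1, 2, 3] / [4] / [5]
  Insert 9 (step 6): P = [1, 3, 7, 9] / [5] / [8];  Q = [1, 2, 3, 6] / [4] / [5]
  Insert 6 (step 7): P = [1, 3, 6, 9] / [5, 7] / [8];  Q = [1, 2, 3, 6] / [4, 7] / [5]
  Insert 4 (step 8): P = [1, 3, 4, 9] / [5, 6] / [7] / [8];  Q = [1, 2, 3, 6] / [4, 7] / [5] / [8]
  Insert 2 (step 9): P = [1, 2, 4, 9] / [3, 6] / [5] / [7] / [8];  Q = [1, 2, 3, 6] / [4, 7] / [5] / [8] / [9]
Final shape: (4, 2, 1, 1, 1).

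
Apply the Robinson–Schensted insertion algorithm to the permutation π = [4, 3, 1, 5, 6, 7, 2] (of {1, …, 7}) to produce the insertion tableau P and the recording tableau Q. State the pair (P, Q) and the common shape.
P = [1, 2, 6, 7] / [3, 5] / [4];  Q = [1, 4, 5, 6] / [2, 7] / [3];  common shape = (4, 2, 1)

Row-insert the values π_1, π_2, … into P one at a time, bumping the leftmost entry strictly greater than the inserted value down to the next row. The recording tableau Q records, in position (i, j), the step at which that cell was added to P.
  Insert 4 (step 1): P = [4];  Q = [1]
  Insert 3 (step 2): P = [3] / [4];  Q = [1] / [2]
  Insert 1 (step 3): P = [1] / [3] / [4];  Q = [1] / [2] / [3]
  Insert 5 (step 4): P = [1, 5] / [3] / [4];  Q = [1, 4] / [2] / [3]
  Insert 6 (step 5): P = [1, 5, 6] / [3] / [4];  Q = [1, 4, 5] / [2] / [3]
  Insert 7 (step 6): P = [1, 5, 6, 7] / [3] / [4];  Q = [1, 4, 5, 6] / [2] / [3]
  Insert 2 (step 7): P = [1, 2, 6, 7] / [3, 5] / [4];  Q = [1, 4, 5, 6] / [2, 7] / [3]
Final shape: (4, 2, 1).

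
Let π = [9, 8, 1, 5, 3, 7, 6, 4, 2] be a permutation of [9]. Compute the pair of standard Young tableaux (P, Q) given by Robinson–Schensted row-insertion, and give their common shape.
P = [1, 2, 4] / [3, 6] / [5] / [7] / [8] / [9];  Q = [1, 4, 6] / [2, 7] / [3] / [5] / [8] / [9];  common shape = (3, 2, 1, 1, 1, 1)

Row-insert the values π_1, π_2, … into P one at a time, bumping the leftmost entry strictly greater than the inserted value down to the next row. The recording tableau Q records, in position (i, j), the step at which that cell was added to P.
  Insert 9 (step 1): P = [9];  Q = [1]
  Insert 8 (step 2): P = [8] / [9];  Q = [1] / [2]
  Insert 1 (step 3): P = [1] / [8] / [9];  Q = [1] / [2] / [3]
  Insert 5 (step 4): P = [1, 5] / [8] / [9];  Q = [1, 4] / [2] / [3]
  Insert 3 (step 5): P = [1, 3] / [5] / [8] / [9];  Q = [1, 4] / [2] / [3] / [5]
  Insert 7 (step 6): P = [1, 3, 7] / [5] / [8] / [9];  Q = [1, 4, 6] / [2] / [3] / [5]
  Insert 6 (step 7): P = [1, 3, 6] / [5, 7] / [8] / [9];  Q = [1, 4, 6] / [2, 7] / [3] / [5]
  Insert 4 (step 8): P = [1, 3, 4] / [5, 6] / [7] / [8] / [9];  Q = [1, 4, 6] / [2, 7] / [3] / [5] / [8]
  Insert 2 (step 9): P = [1, 2, 4] / [3, 6] / [5] / [7] / [8] / [9];  Q = [1, 4, 6] / [2, 7] / [3] / [5] / [8] / [9]
Final shape: (3, 2, 1, 1, 1, 1).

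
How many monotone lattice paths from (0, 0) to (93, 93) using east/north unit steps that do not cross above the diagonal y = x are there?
C_93 = 60960876535340415751462563580829648891969728907438000

These NE paths below the diagonal are counted by the Catalan number C_n = (1/(n + 1)) · C(2n, n). For n = 93: C_93 = (1/94) · C(186, 93) = 5730322394321999080637480976597986995845154517299172000/94 = 60960876535340415751462563580829648891969728907438000.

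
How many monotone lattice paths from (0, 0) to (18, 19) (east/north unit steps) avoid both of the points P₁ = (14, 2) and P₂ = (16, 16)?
Number of paths = 11661253800

Inclusion–exclusion. Total paths: C(37, 18) = 17672631900. Through P₁: C(16, 14)·C(21, 4) = 718200. Through P₂: C(32, 16)·C(5, 2) = 6010803900. Since P₁ is strictly southwest of P₂, a monotone path through both must visit P₁ then P₂; paths through both = C(16, 14)·C(16, 2)·C(5, 2) = 144000. Avoid both = 17672631900 − 718200 − 6010803900 + 144000 = 11661253800.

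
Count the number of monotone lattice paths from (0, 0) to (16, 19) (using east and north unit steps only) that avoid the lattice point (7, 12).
Number of paths = 3483490230

Total paths from (0, 0) to (16, 19): C(35, 16) = 4059928950. Paths through (7, 12): (paths (0, 0) → (7, 12)) × (paths (7, 12) → (16, 19)) = C(19, 7) · C(16, 9) = 50388 · 11440 = 576438720. Avoidance count = 4059928950 − 576438720 = 3483490230.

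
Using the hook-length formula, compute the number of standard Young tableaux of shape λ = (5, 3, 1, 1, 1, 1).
# SYT of shape (5, 3, 1, 1, 1, 1) = 3564

Hook-length formula: f^λ = n! / Π hook(c), product over all cells c of the Young diagram. For λ = (5, 3, 1, 1, 1, 1), n = 12 boxes. Hook lengths by row (left-to-right, top-to-bottom): [10, 5, 4, 2, 1]; [7, 2, 1]; [4]; [3]; [2]; [1]. Product of hooks = 134400. So f^λ = 12! / 134400 = 479001600 / 134400 = 3564.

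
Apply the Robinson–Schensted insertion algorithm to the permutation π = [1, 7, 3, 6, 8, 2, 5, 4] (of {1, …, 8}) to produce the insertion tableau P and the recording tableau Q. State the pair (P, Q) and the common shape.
P = [1, 2, 4, 8] / [3, 5] / [6] / [7];  Q = [1, 2, 4, 5] / [3, 7] / [6] / [8];  common shape = (4, 2, 1, 1)

Row-insert the values π_1, π_2, … into P one at a time, bumping the leftmost entry strictly greater than the inserted value down to the next row. The recording tableau Q records, in position (i, j), the step at which that cell was added to P.
  Insert 1 (step 1): P = [1];  Q = [1]
  Insert 7 (step 2): P = [1, 7];  Q = [1, 2]
  Insert 3 (step 3): P = [1, 3] / [7];  Q = [1, 2] / [3]
  Insert 6 (step 4): P = [1, 3, 6] / [7];  Q = [1, 2, 4] / [3]
  Insert 8 (step 5): P = [1, 3, 6, 8] / [7];  Q = [1, 2, 4, 5] / [3]
  Insert 2 (step 6): P = [1, 2, 6, 8] / [3] / [7];  Q = [1, 2, 4, 5] / [3] / [6]
  Insert 5 (step 7): P = [1, 2, 5, 8] / [3, 6] / [7];  Q = [1, 2, 4, 5] / [3, 7] / [6]
  Insert 4 (step 8): P = [1, 2, 4, 8] / [3, 5] / [6] / [7];  Q = [1, 2, 4, 5] / [3, 7] / [6] / [8]
Final shape: (4, 2, 1, 1).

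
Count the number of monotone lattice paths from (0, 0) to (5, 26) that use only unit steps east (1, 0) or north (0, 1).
Number of paths = 169911

A monotone lattice path from (0, 0) to (5, 26) consists of 5 east steps and 26 north steps in some order, so it is determined by which 5 of the 31 steps are east. The count is C(31, 5) = 169911.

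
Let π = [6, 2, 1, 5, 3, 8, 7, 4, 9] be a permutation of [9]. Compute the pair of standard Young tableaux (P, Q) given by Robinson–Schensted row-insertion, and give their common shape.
P = [1, 3, 4, 9] / [2, 5, 7] / [6, 8];  Q = [1, 4, 6, 9] / [2, 5, 7] / [3, 8];  common shape = (4, 3, 2)

Row-insert the values π_1, π_2, … into P one at a time, bumping the leftmost entry strictly greater than the inserted value down to the next row. The recording tableau Q records, in position (i, j), the step at which that cell was added to P.
  Insert 6 (step 1): P = [6];  Q = [1]
  Insert 2 (step 2): P = [2] / [6];  Q = [1] / [2]
  Insert 1 (step 3): P = [1] / [2] / [6];  Q = [1] / [2] / [3]
  Insert 5 (step 4): P = [1, 5] / [2] / [6];  Q = [1, 4] / [2] / [3]
  Insert 3 (step 5): P = [1, 3] / [2, 5] / [6];  Q = [1, 4] / [2, 5] / [3]
  Insert 8 (step 6): P = [1, 3, 8] / [2, 5] / [6];  Q = [1, 4, 6] / [2, 5] / [3]
  Insert 7 (step 7): P = [1, 3, 7] / [2, 5, 8] / [6];  Q = [1, 4, 6] / [2, 5, 7] / [3]
  Insert 4 (step 8): P = [1, 3, 4] / [2, 5, 7] / [6, 8];  Q = [1, 4, 6] / [2, 5, 7] / [3, 8]
  Insert 9 (step 9): P = [1, 3, 4, 9] / [2, 5, 7] / [6, 8];  Q = [1, 4, 6, 9] / [2, 5, 7] / [3, 8]
Final shape: (4, 3, 2).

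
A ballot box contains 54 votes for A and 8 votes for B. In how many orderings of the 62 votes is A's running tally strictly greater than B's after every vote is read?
Strict-lead orderings = 2508556985

Total orderings of the 62 votes with 54 for A: C(62, 54) = 3381098545. By the Bertrand ballot formula (Cycle Lemma / reflection principle), the number of orderings in which A is strictly ahead of B throughout is (p − q)/(p + q) · C(p + q, p) = (54 − 8)/(54 + 8) · 3381098545 = 2508556985.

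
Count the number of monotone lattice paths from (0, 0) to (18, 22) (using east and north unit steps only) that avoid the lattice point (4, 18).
Number of paths = 113357877900

Total paths from (0, 0) to (18, 22): C(40, 18) = 113380261800. Paths through (4, 18): (paths (0, 0) → (4, 18)) × (paths (4, 18) → (18, 22)) = C(22, 4) · C(18, 14) = 7315 · 3060 = 22383900. Avoidance count = 113380261800 − 22383900 = 113357877900.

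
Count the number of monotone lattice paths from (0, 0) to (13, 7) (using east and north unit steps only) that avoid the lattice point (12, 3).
Number of paths = 75245

Total paths from (0, 0) to (13, 7): C(20, 13) = 77520. Paths through (12, 3): (paths (0, 0) → (12, 3)) × (paths (12, 3) → (13, 7)) = C(15, 12) · C(5, 1) = 455 · 5 = 2275. Avoidance count = 77520 − 2275 = 75245.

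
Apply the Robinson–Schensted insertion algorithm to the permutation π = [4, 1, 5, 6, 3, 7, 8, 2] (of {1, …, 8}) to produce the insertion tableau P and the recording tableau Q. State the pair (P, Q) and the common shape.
P = [1, 2, 6, 7, 8] / [3, 5] / [4];  Q = [1, 3, 4, 6, 7] / [2, 5] / [8];  common shape = (5, 2, 1)

Row-insert the values π_1, π_2, … into P one at a time, bumping the leftmost entry strictly greater than the inserted value down to the next row. The recording tableau Q records, in position (i, j), the step at which that cell was added to P.
  Insert 4 (step 1): P = [4];  Q = [1]
  Insert 1 (step 2): P = [1] / [4];  Q = [1] / [2]
  Insert 5 (step 3): P = [1, 5] / [4];  Q = [1, 3] / [2]
  Insert 6 (step 4): P = [1, 5, 6] / [4];  Q = [1, 3, 4] / [2]
  Insert 3 (step 5): P = [1, 3, 6] / [4, 5];  Q = [1, 3, 4] / [2, 5]
  Insert 7 (step 6): P = [1, 3, 6, 7] / [4, 5];  Q = [1, 3, 4, 6] / [2, 5]
  Insert 8 (step 7): P = [1, 3, 6, 7, 8] / [4, 5];  Q = [1, 3, 4, 6, 7] / [2, 5]
  Insert 2 (step 8): P = [1, 2, 6, 7, 8] / [3, 5] / [4];  Q = [1, 3, 4, 6, 7] / [2, 5] / [8]
Final shape: (5, 2, 1).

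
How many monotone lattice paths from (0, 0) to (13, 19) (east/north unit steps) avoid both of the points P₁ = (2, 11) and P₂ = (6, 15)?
Number of paths = 325372884

Inclusion–exclusion. Total paths: C(32, 13) = 347373600. Through P₁: C(13, 2)·C(19, 11) = 5895396. Through P₂: C(21, 6)·C(11, 7) = 17907120. Since P₁ is strictly southwest of P₂, a monotone path through both must visit P₁ then P₂; paths through both = C(13, 2)·C(8, 4)·C(11, 7) = 1801800. Avoid both = 347373600 − 5895396 − 17907120 + 1801800 = 325372884.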